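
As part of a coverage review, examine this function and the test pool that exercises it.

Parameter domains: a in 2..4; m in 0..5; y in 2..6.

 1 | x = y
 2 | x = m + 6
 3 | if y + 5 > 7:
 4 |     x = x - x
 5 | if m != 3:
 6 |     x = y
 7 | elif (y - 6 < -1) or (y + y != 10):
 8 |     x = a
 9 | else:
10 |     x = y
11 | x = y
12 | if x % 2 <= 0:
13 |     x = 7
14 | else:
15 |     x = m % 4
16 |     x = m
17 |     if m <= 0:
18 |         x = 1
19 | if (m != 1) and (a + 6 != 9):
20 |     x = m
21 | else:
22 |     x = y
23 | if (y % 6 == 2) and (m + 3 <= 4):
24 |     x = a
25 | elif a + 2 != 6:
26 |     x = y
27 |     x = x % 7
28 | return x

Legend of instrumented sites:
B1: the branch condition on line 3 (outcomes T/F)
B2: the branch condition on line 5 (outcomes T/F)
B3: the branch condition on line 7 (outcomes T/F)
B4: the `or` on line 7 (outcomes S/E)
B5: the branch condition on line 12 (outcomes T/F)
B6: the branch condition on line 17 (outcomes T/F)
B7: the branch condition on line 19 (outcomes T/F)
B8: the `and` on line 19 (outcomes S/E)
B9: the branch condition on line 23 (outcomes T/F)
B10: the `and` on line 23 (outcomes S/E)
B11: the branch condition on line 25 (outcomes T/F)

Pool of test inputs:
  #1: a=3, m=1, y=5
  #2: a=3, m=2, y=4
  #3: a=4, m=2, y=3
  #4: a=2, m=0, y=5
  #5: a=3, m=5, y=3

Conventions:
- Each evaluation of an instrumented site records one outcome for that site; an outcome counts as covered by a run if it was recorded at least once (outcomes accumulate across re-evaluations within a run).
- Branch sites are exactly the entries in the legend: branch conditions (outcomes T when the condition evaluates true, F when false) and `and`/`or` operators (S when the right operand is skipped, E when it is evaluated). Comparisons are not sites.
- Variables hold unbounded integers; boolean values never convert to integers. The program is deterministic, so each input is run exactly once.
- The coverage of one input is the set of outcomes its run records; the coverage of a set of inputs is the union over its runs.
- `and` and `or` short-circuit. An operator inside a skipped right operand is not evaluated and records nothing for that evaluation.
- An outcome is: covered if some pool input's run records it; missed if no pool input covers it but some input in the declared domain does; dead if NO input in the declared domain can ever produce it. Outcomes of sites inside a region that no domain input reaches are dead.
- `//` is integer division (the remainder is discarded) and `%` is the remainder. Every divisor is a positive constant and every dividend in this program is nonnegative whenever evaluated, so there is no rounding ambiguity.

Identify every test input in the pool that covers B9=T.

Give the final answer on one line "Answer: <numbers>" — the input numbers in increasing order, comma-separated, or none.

input #1 (a=3, m=1, y=5): does not produce B9=T
input #2 (a=3, m=2, y=4): does not produce B9=T
input #3 (a=4, m=2, y=3): does not produce B9=T
input #4 (a=2, m=0, y=5): does not produce B9=T
input #5 (a=3, m=5, y=3): does not produce B9=T

Answer: none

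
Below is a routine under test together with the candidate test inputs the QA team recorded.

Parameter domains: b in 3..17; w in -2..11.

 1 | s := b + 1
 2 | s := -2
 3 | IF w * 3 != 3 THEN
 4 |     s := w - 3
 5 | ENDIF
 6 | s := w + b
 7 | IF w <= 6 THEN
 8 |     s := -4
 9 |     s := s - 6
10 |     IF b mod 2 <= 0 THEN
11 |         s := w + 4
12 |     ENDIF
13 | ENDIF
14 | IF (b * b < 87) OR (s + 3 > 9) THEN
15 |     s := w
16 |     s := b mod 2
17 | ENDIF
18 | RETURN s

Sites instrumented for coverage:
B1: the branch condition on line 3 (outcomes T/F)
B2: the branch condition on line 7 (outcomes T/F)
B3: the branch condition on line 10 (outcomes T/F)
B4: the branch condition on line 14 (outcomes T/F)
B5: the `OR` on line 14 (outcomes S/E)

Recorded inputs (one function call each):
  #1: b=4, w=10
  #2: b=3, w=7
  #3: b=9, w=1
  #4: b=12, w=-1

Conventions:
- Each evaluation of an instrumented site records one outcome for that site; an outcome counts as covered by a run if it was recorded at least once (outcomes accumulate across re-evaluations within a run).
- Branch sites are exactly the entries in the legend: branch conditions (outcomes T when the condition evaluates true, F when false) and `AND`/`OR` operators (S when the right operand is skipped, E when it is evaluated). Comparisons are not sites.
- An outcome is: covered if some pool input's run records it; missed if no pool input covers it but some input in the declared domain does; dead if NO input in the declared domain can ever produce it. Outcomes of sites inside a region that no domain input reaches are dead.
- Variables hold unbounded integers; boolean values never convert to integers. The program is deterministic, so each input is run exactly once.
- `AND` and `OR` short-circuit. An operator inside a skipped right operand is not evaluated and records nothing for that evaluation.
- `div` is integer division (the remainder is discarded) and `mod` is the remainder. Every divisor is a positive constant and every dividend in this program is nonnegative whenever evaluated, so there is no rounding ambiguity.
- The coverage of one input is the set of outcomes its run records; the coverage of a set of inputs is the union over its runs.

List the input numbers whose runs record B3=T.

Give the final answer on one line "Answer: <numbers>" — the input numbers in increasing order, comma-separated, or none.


input #1 (b=4, w=10): misses B3=T
input #2 (b=3, w=7): misses B3=T
input #3 (b=9, w=1): misses B3=T
input #4 (b=12, w=-1): covers B3=T
Answer: 4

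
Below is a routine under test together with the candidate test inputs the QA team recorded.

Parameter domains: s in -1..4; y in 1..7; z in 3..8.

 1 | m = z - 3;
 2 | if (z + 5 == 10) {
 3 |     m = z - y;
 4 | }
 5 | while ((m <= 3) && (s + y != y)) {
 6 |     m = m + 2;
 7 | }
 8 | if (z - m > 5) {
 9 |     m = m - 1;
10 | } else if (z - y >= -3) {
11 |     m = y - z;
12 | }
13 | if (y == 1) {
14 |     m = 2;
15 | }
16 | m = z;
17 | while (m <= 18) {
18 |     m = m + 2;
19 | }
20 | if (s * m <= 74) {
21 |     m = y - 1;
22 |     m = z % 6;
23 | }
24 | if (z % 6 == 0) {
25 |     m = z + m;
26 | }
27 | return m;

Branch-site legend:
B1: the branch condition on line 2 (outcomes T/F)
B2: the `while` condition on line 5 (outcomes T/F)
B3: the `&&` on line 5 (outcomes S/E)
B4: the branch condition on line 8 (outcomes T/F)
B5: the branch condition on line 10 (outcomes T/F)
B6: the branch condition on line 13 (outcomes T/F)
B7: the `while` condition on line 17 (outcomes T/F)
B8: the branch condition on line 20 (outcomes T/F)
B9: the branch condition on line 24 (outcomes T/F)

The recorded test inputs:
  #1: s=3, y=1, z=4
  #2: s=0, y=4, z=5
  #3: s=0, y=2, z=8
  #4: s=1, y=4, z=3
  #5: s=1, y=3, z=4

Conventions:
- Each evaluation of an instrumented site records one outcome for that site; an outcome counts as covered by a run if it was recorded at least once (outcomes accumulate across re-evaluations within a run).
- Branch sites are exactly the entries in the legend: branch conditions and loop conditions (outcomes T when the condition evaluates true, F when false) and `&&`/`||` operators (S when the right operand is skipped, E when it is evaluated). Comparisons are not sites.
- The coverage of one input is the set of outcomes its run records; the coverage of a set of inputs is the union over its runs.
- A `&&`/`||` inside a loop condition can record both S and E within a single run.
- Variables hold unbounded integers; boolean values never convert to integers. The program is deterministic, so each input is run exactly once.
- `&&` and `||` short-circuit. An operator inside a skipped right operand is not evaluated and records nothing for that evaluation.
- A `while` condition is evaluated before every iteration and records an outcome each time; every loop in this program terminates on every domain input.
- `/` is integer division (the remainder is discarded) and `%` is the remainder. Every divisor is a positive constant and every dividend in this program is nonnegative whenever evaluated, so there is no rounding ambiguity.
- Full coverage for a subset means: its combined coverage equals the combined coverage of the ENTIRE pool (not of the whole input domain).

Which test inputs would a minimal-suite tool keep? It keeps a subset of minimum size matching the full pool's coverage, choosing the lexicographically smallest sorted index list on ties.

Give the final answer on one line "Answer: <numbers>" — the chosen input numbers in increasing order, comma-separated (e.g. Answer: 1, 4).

test 1 (s=3, y=1, z=4) hits B1=F, B2=T, B2=F, B3=S, B3=E, B4=F, B5=T, B6=T, B7=T, B7=F, B8=T, B9=F
test 2 (s=0, y=4, z=5) hits B1=T, B2=F, B3=E, B4=F, B5=T, B6=F, B7=T, B7=F, B8=T, B9=F
test 3 (s=0, y=2, z=8) hits B1=F, B2=F, B3=S, B4=F, B5=T, B6=F, B7=T, B7=F, B8=T, B9=F
test 4 (s=1, y=4, z=3) hits B1=F, B2=T, B2=F, B3=S, B3=E, B4=F, B5=T, B6=F, B7=T, B7=F, B8=T, B9=F
test 5 (s=1, y=3, z=4) hits B1=F, B2=T, B2=F, B3=S, B3=E, B4=F, B5=T, B6=F, B7=T, B7=F, B8=T, B9=F
union over all inputs: B1=T, B1=F, B2=T, B2=F, B3=S, B3=E, B4=F, B5=T, B6=T, B6=F, B7=T, B7=F, B8=T, B9=F (14 outcomes)
checked all size-1 subsets: none covers 14 outcomes (max 12/14)
inputs {1, 2} (size 2) cover everything; no size-2 subset with a lexicographically smaller index list covers all 14

Answer: 1, 2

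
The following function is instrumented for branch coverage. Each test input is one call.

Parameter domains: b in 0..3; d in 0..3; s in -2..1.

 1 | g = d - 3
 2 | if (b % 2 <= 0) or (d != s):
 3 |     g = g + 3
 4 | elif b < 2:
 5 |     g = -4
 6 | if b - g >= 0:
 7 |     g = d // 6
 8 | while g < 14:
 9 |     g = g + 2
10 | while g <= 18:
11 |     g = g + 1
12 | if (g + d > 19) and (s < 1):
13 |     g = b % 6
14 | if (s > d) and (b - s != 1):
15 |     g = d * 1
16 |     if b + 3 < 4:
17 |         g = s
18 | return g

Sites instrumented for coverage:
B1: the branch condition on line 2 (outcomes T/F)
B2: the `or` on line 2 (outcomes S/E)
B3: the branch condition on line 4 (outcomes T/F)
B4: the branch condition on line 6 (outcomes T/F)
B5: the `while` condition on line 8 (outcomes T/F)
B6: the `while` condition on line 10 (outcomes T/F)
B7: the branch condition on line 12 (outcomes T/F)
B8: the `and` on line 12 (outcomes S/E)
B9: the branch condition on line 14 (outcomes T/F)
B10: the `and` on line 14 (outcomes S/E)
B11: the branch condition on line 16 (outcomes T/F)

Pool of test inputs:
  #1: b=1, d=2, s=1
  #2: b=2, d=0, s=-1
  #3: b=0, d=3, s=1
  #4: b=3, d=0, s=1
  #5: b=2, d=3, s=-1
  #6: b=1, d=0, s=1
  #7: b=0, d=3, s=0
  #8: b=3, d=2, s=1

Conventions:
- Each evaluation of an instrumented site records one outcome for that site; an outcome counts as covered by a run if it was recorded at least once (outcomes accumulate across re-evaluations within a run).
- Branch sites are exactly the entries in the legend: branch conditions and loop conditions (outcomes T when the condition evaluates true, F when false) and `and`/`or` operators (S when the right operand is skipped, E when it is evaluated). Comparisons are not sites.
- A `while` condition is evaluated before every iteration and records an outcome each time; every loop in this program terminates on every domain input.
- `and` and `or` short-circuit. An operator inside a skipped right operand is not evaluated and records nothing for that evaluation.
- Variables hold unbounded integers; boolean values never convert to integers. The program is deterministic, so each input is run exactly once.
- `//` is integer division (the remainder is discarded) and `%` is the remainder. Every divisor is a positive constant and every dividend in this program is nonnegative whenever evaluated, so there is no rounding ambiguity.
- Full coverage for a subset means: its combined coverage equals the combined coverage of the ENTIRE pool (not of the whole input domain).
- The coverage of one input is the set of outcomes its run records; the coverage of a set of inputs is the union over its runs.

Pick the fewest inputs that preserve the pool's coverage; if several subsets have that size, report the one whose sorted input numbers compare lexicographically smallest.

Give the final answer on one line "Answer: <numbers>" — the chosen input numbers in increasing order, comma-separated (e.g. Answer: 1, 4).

test 1 (b=1, d=2, s=1) fires B2->E, B1->T, B4->F, B5->T, B5->T, B5->T, B5->T, B5->T, B5->T, B5->F, B6->T, B6->T, B6->T, B6->T, ...; hits B1=T, B2=E, B4=F, B5=T, B5=F, B6=T, B6=F, B7=F, B8=E, B9=F, B10=S
test 2 (b=2, d=0, s=-1) fires B2->S, B1->T, B4->T, B5->T, B5->T, B5->T, B5->T, B5->T, B5->T, B5->T, B5->F, B6->T, B6->T, B6->T, ...; hits B1=T, B2=S, B4=T, B5=T, B5=F, B6=T, B6=F, B7=F, B8=S, B9=F, B10=S
test 3 (b=0, d=3, s=1) fires B2->S, B1->T, B4->F, B5->T, B5->T, B5->T, B5->T, B5->T, B5->T, B5->F, B6->T, B6->T, B6->T, B6->T, ...; hits B1=T, B2=S, B4=F, B5=T, B5=F, B6=T, B6=F, B7=F, B8=E, B9=F, B10=S
test 4 (b=3, d=0, s=1) fires B2->E, B1->T, B4->T, B5->T, B5->T, B5->T, B5->T, B5->T, B5->T, B5->T, B5->F, B6->T, B6->T, B6->T, ...; hits B1=T, B2=E, B4=T, B5=T, B5=F, B6=T, B6=F, B7=F, B8=S, B9=T, B10=E, B11=F
test 5 (b=2, d=3, s=-1) fires B2->S, B1->T, B4->F, B5->T, B5->T, B5->T, B5->T, B5->T, B5->T, B5->F, B6->T, B6->T, B6->T, B6->T, ...; hits B1=T, B2=S, B4=F, B5=T, B5=F, B6=T, B6=F, B7=T, B8=E, B9=F, B10=S
test 6 (b=1, d=0, s=1) fires B2->E, B1->T, B4->T, B5->T, B5->T, B5->T, B5->T, B5->T, B5->T, B5->T, B5->F, B6->T, B6->T, B6->T, ...; hits B1=T, B2=E, B4=T, B5=T, B5=F, B6=T, B6=F, B7=F, B8=S, B9=T, B10=E, B11=F
test 7 (b=0, d=3, s=0) fires B2->S, B1->T, B4->F, B5->T, B5->T, B5->T, B5->T, B5->T, B5->T, B5->F, B6->T, B6->T, B6->T, B6->T, ...; hits B1=T, B2=S, B4=F, B5=T, B5=F, B6=T, B6=F, B7=T, B8=E, B9=F, B10=S
test 8 (b=3, d=2, s=1) fires B2->E, B1->T, B4->T, B5->T, B5->T, B5->T, B5->T, B5->T, B5->T, B5->T, B5->F, B6->T, B6->T, B6->T, ...; hits B1=T, B2=E, B4=T, B5=T, B5=F, B6=T, B6=F, B7=F, B8=E, B9=F, B10=S
together the pool reaches 18 outcomes: B1=T, B2=S, B2=E, B4=T, B4=F, B5=T, B5=F, B6=T, B6=F, B7=T, B7=F, B8=S, B8=E, B9=T, B9=F, B10=S, B10=E, B11=F
no size-1 subset reaches all 18 outcomes (best union: 12/18)
size 2: inputs {4, 5} cover all 18 outcomes, and no lexicographically smaller subset of this size does

Answer: 4, 5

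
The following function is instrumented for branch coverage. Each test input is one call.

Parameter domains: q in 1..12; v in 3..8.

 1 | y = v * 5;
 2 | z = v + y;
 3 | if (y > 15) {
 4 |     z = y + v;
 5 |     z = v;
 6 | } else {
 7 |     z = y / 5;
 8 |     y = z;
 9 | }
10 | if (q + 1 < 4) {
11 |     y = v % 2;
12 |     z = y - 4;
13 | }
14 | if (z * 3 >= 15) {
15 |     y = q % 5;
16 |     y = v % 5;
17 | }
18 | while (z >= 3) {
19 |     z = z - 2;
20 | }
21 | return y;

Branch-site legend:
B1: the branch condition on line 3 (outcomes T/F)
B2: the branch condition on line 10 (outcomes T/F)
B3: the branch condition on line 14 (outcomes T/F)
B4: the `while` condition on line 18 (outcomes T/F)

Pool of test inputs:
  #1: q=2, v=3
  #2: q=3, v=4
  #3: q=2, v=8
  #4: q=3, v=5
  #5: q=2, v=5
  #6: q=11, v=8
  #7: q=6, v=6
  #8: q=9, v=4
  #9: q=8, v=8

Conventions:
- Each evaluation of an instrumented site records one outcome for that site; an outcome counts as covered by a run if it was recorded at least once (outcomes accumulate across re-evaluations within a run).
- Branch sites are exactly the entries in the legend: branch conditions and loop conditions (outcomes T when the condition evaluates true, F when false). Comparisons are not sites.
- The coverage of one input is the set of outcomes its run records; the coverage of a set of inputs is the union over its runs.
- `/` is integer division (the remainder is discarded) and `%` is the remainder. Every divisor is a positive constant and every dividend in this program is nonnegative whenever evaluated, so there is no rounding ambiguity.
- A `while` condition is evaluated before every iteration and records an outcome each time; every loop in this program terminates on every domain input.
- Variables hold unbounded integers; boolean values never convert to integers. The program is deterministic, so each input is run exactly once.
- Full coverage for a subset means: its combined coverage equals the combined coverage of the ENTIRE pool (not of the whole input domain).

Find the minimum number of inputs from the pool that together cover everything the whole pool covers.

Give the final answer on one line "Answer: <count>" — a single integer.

run #1 (q=2, v=3) runs B1->F, B2->T, B3->F, B4->F; records B1=F, B2=T, B3=F, B4=F
run #2 (q=3, v=4) runs B1->T, B2->F, B3->F, B4->T, B4->F; records B1=T, B2=F, B3=F, B4=T, B4=F
run #3 (q=2, v=8) runs B1->T, B2->T, B3->F, B4->F; records B1=T, B2=T, B3=F, B4=F
run #4 (q=3, v=5) runs B1->T, B2->F, B3->T, B4->T, B4->T, B4->F; records B1=T, B2=F, B3=T, B4=T, B4=F
run #5 (q=2, v=5) runs B1->T, B2->T, B3->F, B4->F; records B1=T, B2=T, B3=F, B4=F
run #6 (q=11, v=8) runs B1->T, B2->F, B3->T, B4->T, B4->T, B4->T, B4->F; records B1=T, B2=F, B3=T, B4=T, B4=F
run #7 (q=6, v=6) runs B1->T, B2->F, B3->T, B4->T, B4->T, B4->F; records B1=T, B2=F, B3=T, B4=T, B4=F
run #8 (q=9, v=4) runs B1->T, B2->F, B3->F, B4->T, B4->F; records B1=T, B2=F, B3=F, B4=T, B4=F
run #9 (q=8, v=8) runs B1->T, B2->F, B3->T, B4->T, B4->T, B4->T, B4->F; records B1=T, B2=F, B3=T, B4=T, B4=F
union over all inputs: B1=T, B1=F, B2=T, B2=F, B3=T, B3=F, B4=T, B4=F (8 outcomes)
every size-1 subset falls short of the 8 outcomes (best: 5/8)
size 2: inputs {1, 4} cover all 8 outcomes, and no lexicographically smaller subset of this size does

Answer: 2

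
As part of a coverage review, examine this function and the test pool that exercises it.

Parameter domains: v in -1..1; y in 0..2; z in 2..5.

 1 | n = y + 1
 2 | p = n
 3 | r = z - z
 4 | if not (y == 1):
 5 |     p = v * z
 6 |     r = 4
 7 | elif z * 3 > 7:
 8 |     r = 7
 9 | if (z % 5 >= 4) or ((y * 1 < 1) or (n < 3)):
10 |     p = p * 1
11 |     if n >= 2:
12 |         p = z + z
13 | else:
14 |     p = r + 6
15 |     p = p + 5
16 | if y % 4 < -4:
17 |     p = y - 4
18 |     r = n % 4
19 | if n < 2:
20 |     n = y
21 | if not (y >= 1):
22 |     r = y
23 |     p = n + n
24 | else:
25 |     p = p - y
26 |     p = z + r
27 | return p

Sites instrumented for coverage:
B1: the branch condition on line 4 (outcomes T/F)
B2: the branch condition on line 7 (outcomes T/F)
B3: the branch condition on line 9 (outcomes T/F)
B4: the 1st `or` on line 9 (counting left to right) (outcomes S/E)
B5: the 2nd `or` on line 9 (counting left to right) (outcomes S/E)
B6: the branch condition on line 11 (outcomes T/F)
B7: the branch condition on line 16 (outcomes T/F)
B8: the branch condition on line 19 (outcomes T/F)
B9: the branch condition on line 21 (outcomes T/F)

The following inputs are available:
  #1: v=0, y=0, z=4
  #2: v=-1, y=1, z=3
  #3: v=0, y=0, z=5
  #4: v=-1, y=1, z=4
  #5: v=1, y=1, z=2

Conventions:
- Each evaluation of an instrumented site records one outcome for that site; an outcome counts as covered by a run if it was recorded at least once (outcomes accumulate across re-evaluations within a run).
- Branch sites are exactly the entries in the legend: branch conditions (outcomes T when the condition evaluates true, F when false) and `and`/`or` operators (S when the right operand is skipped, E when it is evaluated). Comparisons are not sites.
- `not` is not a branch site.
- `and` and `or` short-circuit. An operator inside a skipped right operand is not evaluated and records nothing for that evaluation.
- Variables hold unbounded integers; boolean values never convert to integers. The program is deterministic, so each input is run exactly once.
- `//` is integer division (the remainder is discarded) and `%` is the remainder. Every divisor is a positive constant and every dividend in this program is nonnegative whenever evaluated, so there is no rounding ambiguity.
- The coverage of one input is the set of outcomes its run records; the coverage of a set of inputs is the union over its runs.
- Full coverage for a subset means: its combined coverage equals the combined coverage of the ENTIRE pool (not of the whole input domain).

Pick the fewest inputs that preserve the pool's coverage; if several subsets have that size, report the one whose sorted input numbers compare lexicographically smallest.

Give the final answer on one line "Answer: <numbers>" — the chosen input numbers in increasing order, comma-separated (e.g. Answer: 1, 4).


run #1 (v=0, y=0, z=4) runs B1->T, B4->S, B3->T, B6->F, B7->F, B8->T, B9->T; records B1=T, B3=T, B4=S, B6=F, B7=F, B8=T, B9=T
run #2 (v=-1, y=1, z=3) runs B1->F, B2->T, B4->E, B5->E, B3->T, B6->T, B7->F, B8->F, B9->F; records B1=F, B2=T, B3=T, B4=E, B5=E, B6=T, B7=F, B8=F, B9=F
run #3 (v=0, y=0, z=5) runs B1->T, B4->E, B5->S, B3->T, B6->F, B7->F, B8->T, B9->T; records B1=T, B3=T, B4=E, B5=S, B6=F, B7=F, B8=T, B9=T
run #4 (v=-1, y=1, z=4) runs B1->F, B2->T, B4->S, B3->T, B6->T, B7->F, B8->F, B9->F; records B1=F, B2=T, B3=T, B4=S, B6=T, B7=F, B8=F, B9=F
run #5 (v=1, y=1, z=2) runs B1->F, B2->F, B4->E, B5->E, B3->T, B6->T, B7->F, B8->F, B9->F; records B1=F, B2=F, B3=T, B4=E, B5=E, B6=T, B7=F, B8=F, B9=F
together the pool reaches 16 outcomes: B1=T, B1=F, B2=T, B2=F, B3=T, B4=S, B4=E, B5=S, B5=E, B6=T, B6=F, B7=F, B8=T, B8=F, B9=T, B9=F
checked all size-1 subsets: none covers 16 outcomes (max 9/16)
checked all size-2 subsets: none covers 16 outcomes (max 14/16)
size 3: inputs {3, 4, 5} cover all 16 outcomes, and no lexicographically smaller subset of this size does
Answer: 3, 4, 5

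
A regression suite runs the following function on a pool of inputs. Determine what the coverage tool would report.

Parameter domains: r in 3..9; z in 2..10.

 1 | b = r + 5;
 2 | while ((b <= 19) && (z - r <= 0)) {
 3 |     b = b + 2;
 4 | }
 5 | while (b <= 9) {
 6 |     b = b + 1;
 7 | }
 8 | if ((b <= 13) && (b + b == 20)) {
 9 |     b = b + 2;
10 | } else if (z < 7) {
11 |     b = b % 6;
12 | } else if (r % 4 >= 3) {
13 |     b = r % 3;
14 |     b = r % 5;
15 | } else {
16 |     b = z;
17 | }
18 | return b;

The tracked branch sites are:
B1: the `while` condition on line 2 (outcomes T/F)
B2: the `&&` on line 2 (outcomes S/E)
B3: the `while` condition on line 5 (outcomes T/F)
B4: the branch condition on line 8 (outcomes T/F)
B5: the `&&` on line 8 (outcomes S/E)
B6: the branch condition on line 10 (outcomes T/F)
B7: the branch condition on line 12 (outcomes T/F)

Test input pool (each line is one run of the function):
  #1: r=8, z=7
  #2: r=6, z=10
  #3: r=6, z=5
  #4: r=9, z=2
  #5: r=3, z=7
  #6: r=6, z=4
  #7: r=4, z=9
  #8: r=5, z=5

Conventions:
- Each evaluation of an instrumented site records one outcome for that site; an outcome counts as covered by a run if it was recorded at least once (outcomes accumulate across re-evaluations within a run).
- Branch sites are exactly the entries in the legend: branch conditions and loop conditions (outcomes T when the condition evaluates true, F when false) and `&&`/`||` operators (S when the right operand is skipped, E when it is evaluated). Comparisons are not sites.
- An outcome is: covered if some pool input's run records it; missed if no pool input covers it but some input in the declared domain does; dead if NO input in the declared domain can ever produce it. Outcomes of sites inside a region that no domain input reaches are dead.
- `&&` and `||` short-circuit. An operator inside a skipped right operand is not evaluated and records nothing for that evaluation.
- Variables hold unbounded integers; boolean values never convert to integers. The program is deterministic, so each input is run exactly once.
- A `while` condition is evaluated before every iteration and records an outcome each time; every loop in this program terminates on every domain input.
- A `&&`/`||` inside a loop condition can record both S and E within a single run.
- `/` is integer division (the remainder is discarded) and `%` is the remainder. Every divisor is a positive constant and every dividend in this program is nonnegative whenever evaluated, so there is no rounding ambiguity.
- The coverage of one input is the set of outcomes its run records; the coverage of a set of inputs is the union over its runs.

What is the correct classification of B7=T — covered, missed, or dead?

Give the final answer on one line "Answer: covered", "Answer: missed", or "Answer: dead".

no pool input records B7=T
but domain input (r=7, z=7) does record it -> reachable, so missed

Answer: missed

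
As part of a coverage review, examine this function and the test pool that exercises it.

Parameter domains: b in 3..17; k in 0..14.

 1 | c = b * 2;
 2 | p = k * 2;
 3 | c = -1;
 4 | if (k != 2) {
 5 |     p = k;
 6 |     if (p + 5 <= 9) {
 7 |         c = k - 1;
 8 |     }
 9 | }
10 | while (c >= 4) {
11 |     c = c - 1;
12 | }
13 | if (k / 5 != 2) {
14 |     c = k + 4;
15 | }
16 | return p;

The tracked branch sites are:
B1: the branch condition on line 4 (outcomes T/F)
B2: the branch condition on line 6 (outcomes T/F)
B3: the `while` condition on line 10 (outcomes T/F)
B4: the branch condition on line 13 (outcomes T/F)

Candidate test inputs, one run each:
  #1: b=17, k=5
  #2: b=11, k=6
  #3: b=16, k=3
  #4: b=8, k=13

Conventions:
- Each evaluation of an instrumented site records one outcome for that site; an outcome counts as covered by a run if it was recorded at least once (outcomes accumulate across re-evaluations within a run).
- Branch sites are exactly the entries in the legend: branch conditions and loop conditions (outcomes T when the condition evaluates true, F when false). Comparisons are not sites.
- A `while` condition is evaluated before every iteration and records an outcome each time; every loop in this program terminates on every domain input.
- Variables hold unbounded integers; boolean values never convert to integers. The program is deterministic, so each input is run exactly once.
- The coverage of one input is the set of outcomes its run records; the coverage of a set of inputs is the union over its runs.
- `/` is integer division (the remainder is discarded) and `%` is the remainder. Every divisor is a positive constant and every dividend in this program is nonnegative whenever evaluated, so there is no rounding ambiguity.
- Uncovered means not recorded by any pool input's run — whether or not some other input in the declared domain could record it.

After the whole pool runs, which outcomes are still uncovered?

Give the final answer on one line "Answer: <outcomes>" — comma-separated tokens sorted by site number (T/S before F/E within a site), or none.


test 1 (b=17, k=5) hits B1=T, B2=F, B3=F, B4=T
test 2 (b=11, k=6) hits B1=T, B2=F, B3=F, B4=T
test 3 (b=16, k=3) hits B1=T, B2=T, B3=F, B4=T
test 4 (b=8, k=13) hits B1=T, B2=F, B3=F, B4=F
union over the pool: B1=T, B2=T, B2=F, B3=F, B4=T, B4=F
uncovered (2 of 8): B1=F, B3=T
Answer: B1=F, B3=T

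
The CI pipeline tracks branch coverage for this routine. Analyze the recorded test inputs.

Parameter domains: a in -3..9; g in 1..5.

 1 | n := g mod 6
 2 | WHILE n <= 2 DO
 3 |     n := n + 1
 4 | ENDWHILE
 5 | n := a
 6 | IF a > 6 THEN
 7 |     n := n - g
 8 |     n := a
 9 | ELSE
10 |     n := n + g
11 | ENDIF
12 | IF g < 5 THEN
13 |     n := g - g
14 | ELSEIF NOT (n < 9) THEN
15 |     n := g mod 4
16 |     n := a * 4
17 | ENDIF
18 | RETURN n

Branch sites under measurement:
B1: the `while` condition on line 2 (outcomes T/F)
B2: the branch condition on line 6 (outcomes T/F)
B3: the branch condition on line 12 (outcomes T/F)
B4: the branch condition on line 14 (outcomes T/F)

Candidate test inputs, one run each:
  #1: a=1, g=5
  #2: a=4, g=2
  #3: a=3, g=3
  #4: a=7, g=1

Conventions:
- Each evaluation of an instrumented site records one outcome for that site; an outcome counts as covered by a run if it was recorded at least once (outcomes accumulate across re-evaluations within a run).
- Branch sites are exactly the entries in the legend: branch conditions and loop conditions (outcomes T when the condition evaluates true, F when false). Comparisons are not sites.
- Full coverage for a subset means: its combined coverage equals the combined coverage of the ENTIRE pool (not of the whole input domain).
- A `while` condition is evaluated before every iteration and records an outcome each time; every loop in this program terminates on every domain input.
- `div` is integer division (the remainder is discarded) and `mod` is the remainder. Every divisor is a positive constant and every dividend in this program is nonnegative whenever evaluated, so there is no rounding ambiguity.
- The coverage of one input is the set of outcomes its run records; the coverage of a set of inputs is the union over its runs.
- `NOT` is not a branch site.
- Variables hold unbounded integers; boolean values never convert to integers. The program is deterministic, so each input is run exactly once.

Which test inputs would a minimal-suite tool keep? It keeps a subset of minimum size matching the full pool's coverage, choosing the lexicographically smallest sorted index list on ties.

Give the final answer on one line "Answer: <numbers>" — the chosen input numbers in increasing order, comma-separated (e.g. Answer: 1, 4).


run #1 (a=1, g=5) runs B1->F, B2->F, B3->F, B4->F; records B1=F, B2=F, B3=F, B4=F
run #2 (a=4, g=2) runs B1->T, B1->F, B2->F, B3->T; records B1=T, B1=F, B2=F, B3=T
run #3 (a=3, g=3) runs B1->F, B2->F, B3->T; records B1=F, B2=F, B3=T
run #4 (a=7, g=1) runs B1->T, B1->T, B1->F, B2->T, B3->T; records B1=T, B1=F, B2=T, B3=T
union over all inputs: B1=T, B1=F, B2=T, B2=F, B3=T, B3=F, B4=F (7 outcomes)
every size-1 subset falls short of the 7 outcomes (best: 4/7)
the canonical winner is {1, 4}: size 2, full 7-outcome coverage, earliest index list among size-2 covers
Answer: 1, 4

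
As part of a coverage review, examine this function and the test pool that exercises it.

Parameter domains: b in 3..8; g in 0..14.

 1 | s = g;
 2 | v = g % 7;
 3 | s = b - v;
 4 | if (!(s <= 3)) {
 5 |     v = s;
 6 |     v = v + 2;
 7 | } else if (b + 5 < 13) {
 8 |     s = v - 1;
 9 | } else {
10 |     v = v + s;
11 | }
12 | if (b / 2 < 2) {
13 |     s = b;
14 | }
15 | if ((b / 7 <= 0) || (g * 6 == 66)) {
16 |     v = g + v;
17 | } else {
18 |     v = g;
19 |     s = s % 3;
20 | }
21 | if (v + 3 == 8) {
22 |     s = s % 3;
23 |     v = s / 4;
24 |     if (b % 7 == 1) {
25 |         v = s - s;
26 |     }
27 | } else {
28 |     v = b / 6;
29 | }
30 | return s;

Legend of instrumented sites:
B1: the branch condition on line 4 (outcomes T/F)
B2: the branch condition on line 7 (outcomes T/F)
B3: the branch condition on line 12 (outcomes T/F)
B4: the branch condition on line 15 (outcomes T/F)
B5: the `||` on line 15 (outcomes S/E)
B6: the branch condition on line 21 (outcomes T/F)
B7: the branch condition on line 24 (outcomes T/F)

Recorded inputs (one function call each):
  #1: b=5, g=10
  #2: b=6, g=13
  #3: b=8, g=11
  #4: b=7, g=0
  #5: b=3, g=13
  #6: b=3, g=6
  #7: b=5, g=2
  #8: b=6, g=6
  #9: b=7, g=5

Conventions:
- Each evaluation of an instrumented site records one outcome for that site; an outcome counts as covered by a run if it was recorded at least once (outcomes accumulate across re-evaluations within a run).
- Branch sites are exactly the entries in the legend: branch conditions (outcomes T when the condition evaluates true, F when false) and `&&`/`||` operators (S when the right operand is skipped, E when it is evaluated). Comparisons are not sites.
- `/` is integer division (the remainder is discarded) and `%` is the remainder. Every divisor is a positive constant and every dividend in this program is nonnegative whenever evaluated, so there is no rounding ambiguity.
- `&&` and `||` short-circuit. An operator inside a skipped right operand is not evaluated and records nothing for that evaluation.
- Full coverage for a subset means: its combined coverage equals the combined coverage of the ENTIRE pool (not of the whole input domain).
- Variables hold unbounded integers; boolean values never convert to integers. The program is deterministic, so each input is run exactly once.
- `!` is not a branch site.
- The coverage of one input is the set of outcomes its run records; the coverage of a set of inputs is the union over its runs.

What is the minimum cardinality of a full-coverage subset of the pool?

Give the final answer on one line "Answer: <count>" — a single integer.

#1 (b=5, g=10) -> B1->F, B2->T, B3->F, B5->S, B4->T, B6->F; covered: B1=F, B2=T, B3=F, B4=T, B5=S, B6=F
#2 (b=6, g=13) -> B1->F, B2->T, B3->F, B5->S, B4->T, B6->F; covered: B1=F, B2=T, B3=F, B4=T, B5=S, B6=F
#3 (b=8, g=11) -> B1->T, B3->F, B5->E, B4->T, B6->F; covered: B1=T, B3=F, B4=T, B5=E, B6=F
#4 (b=7, g=0) -> B1->T, B3->F, B5->E, B4->F, B6->F; covered: B1=T, B3=F, B4=F, B5=E, B6=F
#5 (b=3, g=13) -> B1->F, B2->T, B3->T, B5->S, B4->T, B6->F; covered: B1=F, B2=T, B3=T, B4=T, B5=S, B6=F
#6 (b=3, g=6) -> B1->F, B2->T, B3->T, B5->S, B4->T, B6->F; covered: B1=F, B2=T, B3=T, B4=T, B5=S, B6=F
#7 (b=5, g=2) -> B1->F, B2->T, B3->F, B5->S, B4->T, B6->F; covered: B1=F, B2=T, B3=F, B4=T, B5=S, B6=F
#8 (b=6, g=6) -> B1->F, B2->T, B3->F, B5->S, B4->T, B6->F; covered: B1=F, B2=T, B3=F, B4=T, B5=S, B6=F
#9 (b=7, g=5) -> B1->F, B2->T, B3->F, B5->E, B4->F, B6->T, B7->F; covered: B1=F, B2=T, B3=F, B4=F, B5=E, B6=T, B7=F
together the pool reaches 12 outcomes: B1=T, B1=F, B2=T, B3=T, B3=F, B4=T, B4=F, B5=S, B5=E, B6=T, B6=F, B7=F
every size-1 subset falls short of the 12 outcomes (best: 7/12)
every size-2 subset falls short of the 12 outcomes (best: 11/12)
size 3: inputs {3, 5, 9} cover all 12 outcomes, and no lexicographically smaller subset of this size does

Answer: 3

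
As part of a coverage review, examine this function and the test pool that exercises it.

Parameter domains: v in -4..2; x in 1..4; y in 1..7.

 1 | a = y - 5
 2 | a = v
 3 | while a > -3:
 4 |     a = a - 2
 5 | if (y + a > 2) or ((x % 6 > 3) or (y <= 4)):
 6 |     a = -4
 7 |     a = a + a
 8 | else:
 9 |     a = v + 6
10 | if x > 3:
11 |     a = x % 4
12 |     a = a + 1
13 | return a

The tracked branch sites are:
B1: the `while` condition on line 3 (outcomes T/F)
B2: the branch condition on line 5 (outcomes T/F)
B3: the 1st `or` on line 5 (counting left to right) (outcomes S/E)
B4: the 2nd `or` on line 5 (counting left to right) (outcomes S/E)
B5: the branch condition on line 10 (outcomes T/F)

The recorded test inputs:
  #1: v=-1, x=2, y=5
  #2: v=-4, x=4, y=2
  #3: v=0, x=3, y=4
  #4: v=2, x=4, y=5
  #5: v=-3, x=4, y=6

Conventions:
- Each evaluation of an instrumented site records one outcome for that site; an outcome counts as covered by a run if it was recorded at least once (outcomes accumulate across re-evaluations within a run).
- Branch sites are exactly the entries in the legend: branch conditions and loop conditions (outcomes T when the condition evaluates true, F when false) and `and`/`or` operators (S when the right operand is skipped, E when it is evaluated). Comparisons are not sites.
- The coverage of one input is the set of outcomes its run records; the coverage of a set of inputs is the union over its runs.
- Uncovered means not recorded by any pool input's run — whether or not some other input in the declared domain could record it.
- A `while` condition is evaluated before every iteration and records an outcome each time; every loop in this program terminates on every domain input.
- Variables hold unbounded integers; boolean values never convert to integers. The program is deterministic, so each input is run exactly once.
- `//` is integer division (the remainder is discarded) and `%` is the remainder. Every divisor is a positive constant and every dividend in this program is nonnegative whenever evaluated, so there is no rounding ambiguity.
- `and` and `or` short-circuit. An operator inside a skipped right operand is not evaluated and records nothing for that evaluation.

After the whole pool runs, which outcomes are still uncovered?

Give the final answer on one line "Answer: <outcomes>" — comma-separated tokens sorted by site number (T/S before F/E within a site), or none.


test 1 (v=-1, x=2, y=5) fires B1->T, B1->F, B3->E, B4->E, B2->F, B5->F; hits B1=T, B1=F, B2=F, B3=E, B4=E, B5=F
test 2 (v=-4, x=4, y=2) fires B1->F, B3->E, B4->S, B2->T, B5->T; hits B1=F, B2=T, B3=E, B4=S, B5=T
test 3 (v=0, x=3, y=4) fires B1->T, B1->T, B1->F, B3->E, B4->E, B2->T, B5->F; hits B1=T, B1=F, B2=T, B3=E, B4=E, B5=F
test 4 (v=2, x=4, y=5) fires B1->T, B1->T, B1->T, B1->F, B3->E, B4->S, B2->T, B5->T; hits B1=T, B1=F, B2=T, B3=E, B4=S, B5=T
test 5 (v=-3, x=4, y=6) fires B1->F, B3->S, B2->T, B5->T; hits B1=F, B2=T, B3=S, B5=T
union over the pool: B1=T, B1=F, B2=T, B2=F, B3=S, B3=E, B4=S, B4=E, B5=T, B5=F
uncovered (0 of 10): none
Answer: none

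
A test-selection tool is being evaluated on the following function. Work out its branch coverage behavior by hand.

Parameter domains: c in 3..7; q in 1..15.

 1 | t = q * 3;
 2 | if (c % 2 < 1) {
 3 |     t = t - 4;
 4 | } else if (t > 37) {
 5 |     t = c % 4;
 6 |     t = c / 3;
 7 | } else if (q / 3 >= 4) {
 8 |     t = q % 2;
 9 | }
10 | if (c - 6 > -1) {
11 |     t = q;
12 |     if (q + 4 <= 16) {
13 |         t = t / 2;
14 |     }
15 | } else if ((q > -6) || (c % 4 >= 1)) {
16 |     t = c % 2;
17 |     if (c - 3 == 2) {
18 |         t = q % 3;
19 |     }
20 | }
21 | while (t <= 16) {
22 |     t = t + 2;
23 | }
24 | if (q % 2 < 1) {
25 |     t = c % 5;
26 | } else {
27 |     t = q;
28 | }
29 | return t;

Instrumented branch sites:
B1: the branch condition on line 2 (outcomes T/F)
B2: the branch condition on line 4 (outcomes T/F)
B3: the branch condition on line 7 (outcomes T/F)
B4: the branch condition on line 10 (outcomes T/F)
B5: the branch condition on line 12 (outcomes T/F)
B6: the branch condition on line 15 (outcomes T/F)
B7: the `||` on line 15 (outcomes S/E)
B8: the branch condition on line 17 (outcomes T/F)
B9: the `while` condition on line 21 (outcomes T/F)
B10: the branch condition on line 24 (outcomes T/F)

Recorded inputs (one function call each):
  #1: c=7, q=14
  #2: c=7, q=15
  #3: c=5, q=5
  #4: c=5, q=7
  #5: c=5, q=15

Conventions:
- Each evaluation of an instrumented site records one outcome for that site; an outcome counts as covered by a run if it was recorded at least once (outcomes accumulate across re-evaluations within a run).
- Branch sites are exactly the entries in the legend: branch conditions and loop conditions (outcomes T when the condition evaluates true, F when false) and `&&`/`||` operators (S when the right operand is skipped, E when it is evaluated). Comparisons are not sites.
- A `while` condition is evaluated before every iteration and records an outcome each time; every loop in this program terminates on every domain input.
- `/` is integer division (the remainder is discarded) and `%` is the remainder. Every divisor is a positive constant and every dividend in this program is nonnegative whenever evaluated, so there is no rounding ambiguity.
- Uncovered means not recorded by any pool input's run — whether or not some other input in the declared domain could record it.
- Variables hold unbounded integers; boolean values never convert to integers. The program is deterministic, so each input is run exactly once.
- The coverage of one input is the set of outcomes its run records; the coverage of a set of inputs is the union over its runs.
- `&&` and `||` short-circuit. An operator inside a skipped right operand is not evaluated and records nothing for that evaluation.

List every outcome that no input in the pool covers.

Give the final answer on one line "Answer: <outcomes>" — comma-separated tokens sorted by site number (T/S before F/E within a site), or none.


run #1 (c=7, q=14) runs B1->F, B2->T, B4->T, B5->F, B9->T, B9->T, B9->F, B10->T; records B1=F, B2=T, B4=T, B5=F, B9=T, B9=F, B10=T
run #2 (c=7, q=15) runs B1->F, B2->T, B4->T, B5->F, B9->T, B9->F, B10->F; records B1=F, B2=T, B4=T, B5=F, B9=T, B9=F, B10=F
run #3 (c=5, q=5) runs B1->F, B2->F, B3->F, B4->F, B7->S, B6->T, B8->T, B9->T, B9->T, B9->T, B9->T, B9->T, B9->T, B9->T, ...; records B1=F, B2=F, B3=F, B4=F, B6=T, B7=S, B8=T, B9=T, B9=F, B10=F
run #4 (c=5, q=7) runs B1->F, B2->F, B3->F, B4->F, B7->S, B6->T, B8->T, B9->T, B9->T, B9->T, B9->T, B9->T, B9->T, B9->T, ...; records B1=F, B2=F, B3=F, B4=F, B6=T, B7=S, B8=T, B9=T, B9=F, B10=F
run #5 (c=5, q=15) runs B1->F, B2->T, B4->F, B7->S, B6->T, B8->T, B9->T, B9->T, B9->T, B9->T, B9->T, B9->T, B9->T, B9->T, ...; records B1=F, B2=T, B4=F, B6=T, B7=S, B8=T, B9=T, B9=F, B10=F
union over the pool: B1=F, B2=T, B2=F, B3=F, B4=T, B4=F, B5=F, B6=T, B7=S, B8=T, B9=T, B9=F, B10=T, B10=F
uncovered (6 of 20): B1=T, B3=T, B5=T, B6=F, B7=E, B8=F
Answer: B1=T, B3=T, B5=T, B6=F, B7=E, B8=F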